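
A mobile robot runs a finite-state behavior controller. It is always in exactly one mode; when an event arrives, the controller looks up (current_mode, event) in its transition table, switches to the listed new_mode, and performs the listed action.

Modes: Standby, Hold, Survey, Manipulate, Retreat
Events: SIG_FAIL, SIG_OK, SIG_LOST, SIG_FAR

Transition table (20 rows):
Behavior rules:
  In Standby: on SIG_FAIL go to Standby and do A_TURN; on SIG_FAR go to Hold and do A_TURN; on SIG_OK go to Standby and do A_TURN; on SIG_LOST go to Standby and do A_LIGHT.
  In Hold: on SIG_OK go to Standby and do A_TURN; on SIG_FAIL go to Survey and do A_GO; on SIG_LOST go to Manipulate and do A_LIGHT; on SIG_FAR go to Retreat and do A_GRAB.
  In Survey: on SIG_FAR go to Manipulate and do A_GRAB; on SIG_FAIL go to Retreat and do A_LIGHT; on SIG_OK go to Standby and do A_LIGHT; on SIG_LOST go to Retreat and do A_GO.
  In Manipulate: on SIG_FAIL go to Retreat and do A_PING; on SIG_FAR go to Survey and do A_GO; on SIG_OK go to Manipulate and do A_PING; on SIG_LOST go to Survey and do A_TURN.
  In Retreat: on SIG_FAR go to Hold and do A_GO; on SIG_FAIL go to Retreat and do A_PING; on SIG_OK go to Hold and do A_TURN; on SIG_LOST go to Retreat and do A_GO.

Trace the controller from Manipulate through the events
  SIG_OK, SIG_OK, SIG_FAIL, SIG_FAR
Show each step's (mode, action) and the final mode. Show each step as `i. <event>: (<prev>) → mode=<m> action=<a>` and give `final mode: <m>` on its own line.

1. SIG_OK: (Manipulate) → mode=Manipulate action=A_PING
2. SIG_OK: (Manipulate) → mode=Manipulate action=A_PING
3. SIG_FAIL: (Manipulate) → mode=Retreat action=A_PING
4. SIG_FAR: (Retreat) → mode=Hold action=A_GO

final mode: Hold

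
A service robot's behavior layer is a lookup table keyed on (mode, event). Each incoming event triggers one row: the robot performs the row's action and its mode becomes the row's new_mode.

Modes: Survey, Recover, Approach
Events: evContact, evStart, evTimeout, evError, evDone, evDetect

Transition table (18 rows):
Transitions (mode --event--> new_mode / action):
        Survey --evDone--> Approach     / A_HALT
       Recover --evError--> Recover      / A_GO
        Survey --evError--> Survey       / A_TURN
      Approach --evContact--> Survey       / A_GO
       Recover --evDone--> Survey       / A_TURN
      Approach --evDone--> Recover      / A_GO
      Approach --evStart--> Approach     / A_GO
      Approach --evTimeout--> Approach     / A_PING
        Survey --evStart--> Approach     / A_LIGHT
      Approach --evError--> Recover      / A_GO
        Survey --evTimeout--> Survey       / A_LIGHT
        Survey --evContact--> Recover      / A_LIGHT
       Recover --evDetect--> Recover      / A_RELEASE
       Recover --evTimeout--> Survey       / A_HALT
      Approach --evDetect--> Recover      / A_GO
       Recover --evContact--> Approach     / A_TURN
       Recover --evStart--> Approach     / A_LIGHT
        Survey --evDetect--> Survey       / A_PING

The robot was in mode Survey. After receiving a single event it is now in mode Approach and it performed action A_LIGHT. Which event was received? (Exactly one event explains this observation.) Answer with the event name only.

try evContact: (Survey, evContact) → (Recover, A_LIGHT)
try evStart: (Survey, evStart) → (Approach, A_LIGHT)  ← matches
try evTimeout: (Survey, evTimeout) → (Survey, A_LIGHT)
try evError: (Survey, evError) → (Survey, A_TURN)
try evDone: (Survey, evDone) → (Approach, A_HALT)
try evDetect: (Survey, evDetect) → (Survey, A_PING)

evStart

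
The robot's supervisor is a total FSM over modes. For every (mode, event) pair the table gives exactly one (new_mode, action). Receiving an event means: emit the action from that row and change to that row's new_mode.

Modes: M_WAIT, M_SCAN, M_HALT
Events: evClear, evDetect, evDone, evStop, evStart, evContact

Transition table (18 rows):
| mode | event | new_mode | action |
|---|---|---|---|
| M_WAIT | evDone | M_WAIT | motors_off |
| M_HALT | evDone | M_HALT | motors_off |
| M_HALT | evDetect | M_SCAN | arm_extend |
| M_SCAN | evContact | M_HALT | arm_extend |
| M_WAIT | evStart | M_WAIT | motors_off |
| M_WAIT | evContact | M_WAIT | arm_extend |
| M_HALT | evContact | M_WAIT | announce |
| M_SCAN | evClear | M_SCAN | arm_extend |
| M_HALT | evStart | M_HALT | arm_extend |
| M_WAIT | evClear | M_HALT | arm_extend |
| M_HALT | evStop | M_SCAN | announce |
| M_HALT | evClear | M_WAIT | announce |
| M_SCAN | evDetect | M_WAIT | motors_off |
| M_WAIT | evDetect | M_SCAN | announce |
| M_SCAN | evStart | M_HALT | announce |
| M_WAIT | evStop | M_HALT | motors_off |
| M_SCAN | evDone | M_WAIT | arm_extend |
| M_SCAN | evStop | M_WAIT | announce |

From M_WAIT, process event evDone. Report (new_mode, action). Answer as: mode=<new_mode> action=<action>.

mode=M_WAIT action=motors_off

current mode = M_WAIT; filter table to that mode:
  (M_WAIT, evDone) → (M_WAIT, motors_off)  ← event matches
  (M_WAIT, evStart) → (M_WAIT, motors_off)
  (M_WAIT, evContact) → (M_WAIT, arm_extend)
  (M_WAIT, evClear) → (M_HALT, arm_extend)
  (M_WAIT, evDetect) → (M_SCAN, announce)
  (M_WAIT, evStop) → (M_HALT, motors_off)
event = evDone selects (M_WAIT, motors_off)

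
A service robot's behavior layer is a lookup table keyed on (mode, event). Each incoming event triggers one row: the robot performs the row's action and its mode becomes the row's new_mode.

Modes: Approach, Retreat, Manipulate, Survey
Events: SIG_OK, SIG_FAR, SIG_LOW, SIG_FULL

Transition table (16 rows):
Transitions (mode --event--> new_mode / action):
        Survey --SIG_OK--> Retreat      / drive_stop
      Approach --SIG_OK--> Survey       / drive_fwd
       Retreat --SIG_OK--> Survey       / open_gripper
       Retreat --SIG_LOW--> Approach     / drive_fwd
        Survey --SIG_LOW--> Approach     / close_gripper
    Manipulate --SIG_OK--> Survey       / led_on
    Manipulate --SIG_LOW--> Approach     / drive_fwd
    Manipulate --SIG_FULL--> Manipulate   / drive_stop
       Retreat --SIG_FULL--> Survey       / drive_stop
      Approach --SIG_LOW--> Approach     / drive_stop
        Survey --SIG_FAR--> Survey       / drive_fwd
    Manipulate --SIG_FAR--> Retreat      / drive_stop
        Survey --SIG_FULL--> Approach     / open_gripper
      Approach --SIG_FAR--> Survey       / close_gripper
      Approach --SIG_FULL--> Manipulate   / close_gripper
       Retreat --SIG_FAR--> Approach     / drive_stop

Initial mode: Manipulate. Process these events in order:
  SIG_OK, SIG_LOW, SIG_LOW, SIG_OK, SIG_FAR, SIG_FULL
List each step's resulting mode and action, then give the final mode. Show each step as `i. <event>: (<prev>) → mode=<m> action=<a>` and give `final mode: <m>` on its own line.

final mode: Approach

1. SIG_OK: (Manipulate) → mode=Survey action=led_on
2. SIG_LOW: (Survey) → mode=Approach action=close_gripper
3. SIG_LOW: (Approach) → mode=Approach action=drive_stop
4. SIG_OK: (Approach) → mode=Survey action=drive_fwd
5. SIG_FAR: (Survey) → mode=Survey action=drive_fwd
6. SIG_FULL: (Survey) → mode=Approach action=open_gripper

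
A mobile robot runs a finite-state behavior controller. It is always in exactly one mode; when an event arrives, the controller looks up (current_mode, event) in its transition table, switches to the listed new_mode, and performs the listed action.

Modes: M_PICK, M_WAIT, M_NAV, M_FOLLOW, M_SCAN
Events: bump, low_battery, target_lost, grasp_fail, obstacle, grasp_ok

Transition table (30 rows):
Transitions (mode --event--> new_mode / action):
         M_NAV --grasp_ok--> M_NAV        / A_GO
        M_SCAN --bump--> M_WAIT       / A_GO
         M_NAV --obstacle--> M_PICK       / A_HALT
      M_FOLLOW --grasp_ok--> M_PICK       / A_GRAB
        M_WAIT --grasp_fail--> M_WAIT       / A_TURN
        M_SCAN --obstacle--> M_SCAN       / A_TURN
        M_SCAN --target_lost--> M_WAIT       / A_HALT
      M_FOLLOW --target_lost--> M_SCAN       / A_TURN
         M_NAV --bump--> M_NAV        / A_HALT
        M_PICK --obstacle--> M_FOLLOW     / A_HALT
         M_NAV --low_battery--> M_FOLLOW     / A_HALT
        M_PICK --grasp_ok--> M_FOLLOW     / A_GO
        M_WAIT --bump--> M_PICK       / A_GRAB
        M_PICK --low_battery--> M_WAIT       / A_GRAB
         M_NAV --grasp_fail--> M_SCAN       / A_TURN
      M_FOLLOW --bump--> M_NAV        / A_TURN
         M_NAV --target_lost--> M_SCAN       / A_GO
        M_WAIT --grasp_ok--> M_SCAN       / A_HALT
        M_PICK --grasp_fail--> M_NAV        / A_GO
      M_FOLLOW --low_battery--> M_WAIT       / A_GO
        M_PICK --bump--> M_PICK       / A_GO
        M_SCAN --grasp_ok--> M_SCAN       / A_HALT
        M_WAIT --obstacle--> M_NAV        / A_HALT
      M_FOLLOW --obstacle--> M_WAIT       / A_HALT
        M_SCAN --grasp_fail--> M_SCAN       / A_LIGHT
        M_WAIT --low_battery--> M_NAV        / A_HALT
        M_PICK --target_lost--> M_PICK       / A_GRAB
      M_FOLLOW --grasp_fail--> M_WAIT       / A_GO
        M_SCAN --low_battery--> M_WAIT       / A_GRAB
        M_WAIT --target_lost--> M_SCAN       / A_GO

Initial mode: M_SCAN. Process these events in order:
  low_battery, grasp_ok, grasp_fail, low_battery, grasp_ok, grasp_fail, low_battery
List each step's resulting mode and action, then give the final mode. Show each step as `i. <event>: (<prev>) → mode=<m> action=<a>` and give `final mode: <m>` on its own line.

final mode: M_WAIT

1. low_battery: (M_SCAN) → mode=M_WAIT action=A_GRAB
2. grasp_ok: (M_WAIT) → mode=M_SCAN action=A_HALT
3. grasp_fail: (M_SCAN) → mode=M_SCAN action=A_LIGHT
4. low_battery: (M_SCAN) → mode=M_WAIT action=A_GRAB
5. grasp_ok: (M_WAIT) → mode=M_SCAN action=A_HALT
6. grasp_fail: (M_SCAN) → mode=M_SCAN action=A_LIGHT
7. low_battery: (M_SCAN) → mode=M_WAIT action=A_GRAB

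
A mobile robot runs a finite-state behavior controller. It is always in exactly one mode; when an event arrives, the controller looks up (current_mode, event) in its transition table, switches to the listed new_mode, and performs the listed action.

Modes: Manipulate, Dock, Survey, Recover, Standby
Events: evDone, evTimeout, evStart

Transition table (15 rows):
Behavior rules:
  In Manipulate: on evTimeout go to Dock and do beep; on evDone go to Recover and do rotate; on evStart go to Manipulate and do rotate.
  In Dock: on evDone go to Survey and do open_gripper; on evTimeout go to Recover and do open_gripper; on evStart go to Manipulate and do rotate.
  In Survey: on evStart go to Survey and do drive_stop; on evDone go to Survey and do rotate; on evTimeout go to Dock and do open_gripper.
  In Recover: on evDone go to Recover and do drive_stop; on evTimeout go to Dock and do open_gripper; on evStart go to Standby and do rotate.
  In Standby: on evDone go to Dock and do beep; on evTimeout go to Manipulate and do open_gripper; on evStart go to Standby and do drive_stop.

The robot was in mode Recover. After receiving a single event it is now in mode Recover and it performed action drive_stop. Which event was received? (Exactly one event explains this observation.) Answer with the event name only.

try evDone: (Recover, evDone) → (Recover, drive_stop)  ← matches
try evTimeout: (Recover, evTimeout) → (Dock, open_gripper)
try evStart: (Recover, evStart) → (Standby, rotate)

evDone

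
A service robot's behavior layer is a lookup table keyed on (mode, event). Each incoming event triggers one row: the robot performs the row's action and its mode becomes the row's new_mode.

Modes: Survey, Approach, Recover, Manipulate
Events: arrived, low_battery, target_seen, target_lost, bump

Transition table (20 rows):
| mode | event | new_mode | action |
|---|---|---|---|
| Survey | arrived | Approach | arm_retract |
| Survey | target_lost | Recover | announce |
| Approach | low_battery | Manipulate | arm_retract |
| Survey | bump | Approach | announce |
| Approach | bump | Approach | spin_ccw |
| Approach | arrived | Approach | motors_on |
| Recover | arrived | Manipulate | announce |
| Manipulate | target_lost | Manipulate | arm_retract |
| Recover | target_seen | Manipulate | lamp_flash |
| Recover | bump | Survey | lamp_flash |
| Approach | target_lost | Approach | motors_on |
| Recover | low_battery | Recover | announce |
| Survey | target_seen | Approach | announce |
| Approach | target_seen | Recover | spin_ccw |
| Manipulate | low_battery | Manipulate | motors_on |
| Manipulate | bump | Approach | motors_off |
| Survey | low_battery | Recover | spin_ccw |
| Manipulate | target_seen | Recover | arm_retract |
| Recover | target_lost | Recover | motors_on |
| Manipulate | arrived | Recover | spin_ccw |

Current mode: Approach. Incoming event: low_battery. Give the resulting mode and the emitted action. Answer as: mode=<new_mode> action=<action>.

current mode = Approach; filter table to that mode:
  (Approach, low_battery) → (Manipulate, arm_retract)  ← event matches
  (Approach, bump) → (Approach, spin_ccw)
  (Approach, arrived) → (Approach, motors_on)
  (Approach, target_lost) → (Approach, motors_on)
  (Approach, target_seen) → (Recover, spin_ccw)
event = low_battery selects (Manipulate, arm_retract)

mode=Manipulate action=arm_retract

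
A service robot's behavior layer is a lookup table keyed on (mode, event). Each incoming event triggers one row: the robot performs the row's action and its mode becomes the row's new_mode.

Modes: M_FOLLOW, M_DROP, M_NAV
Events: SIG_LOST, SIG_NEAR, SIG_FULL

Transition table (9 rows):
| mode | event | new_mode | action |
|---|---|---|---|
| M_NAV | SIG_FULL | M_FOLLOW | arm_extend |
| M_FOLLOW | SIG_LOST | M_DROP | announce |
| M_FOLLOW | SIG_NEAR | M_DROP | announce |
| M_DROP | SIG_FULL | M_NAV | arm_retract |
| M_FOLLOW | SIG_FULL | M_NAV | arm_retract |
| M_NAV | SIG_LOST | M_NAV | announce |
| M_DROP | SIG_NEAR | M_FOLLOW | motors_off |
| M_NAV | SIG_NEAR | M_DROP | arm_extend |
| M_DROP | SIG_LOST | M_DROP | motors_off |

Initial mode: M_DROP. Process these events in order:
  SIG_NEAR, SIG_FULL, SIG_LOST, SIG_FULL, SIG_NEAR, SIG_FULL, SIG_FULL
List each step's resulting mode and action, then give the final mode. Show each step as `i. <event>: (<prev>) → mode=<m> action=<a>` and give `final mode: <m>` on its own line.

final mode: M_FOLLOW

1. SIG_NEAR: (M_DROP) → mode=M_FOLLOW action=motors_off
2. SIG_FULL: (M_FOLLOW) → mode=M_NAV action=arm_retract
3. SIG_LOST: (M_NAV) → mode=M_NAV action=announce
4. SIG_FULL: (M_NAV) → mode=M_FOLLOW action=arm_extend
5. SIG_NEAR: (M_FOLLOW) → mode=M_DROP action=announce
6. SIG_FULL: (M_DROP) → mode=M_NAV action=arm_retract
7. SIG_FULL: (M_NAV) → mode=M_FOLLOW action=arm_extend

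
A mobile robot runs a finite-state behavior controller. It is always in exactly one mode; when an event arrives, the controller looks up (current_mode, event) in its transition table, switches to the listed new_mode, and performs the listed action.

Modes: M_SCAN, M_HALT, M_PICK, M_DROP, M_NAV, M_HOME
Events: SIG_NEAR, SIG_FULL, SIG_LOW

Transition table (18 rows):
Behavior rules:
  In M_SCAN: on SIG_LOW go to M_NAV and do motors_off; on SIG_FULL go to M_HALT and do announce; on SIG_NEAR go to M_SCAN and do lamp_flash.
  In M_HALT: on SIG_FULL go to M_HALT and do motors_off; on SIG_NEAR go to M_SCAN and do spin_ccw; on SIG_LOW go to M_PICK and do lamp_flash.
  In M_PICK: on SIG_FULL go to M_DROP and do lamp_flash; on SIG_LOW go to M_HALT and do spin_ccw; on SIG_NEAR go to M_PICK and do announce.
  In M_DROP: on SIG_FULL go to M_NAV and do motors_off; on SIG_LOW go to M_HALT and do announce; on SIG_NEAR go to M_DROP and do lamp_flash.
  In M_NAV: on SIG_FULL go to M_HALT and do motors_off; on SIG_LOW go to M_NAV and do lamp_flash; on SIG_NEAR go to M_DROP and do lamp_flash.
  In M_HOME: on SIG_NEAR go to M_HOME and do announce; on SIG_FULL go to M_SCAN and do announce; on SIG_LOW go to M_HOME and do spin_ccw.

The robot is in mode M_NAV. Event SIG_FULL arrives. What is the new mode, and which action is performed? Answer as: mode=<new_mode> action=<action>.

mode=M_HALT action=motors_off

current mode = M_NAV; filter table to that mode:
  (M_NAV, SIG_FULL) → (M_HALT, motors_off)  ← event matches
  (M_NAV, SIG_LOW) → (M_NAV, lamp_flash)
  (M_NAV, SIG_NEAR) → (M_DROP, lamp_flash)
event = SIG_FULL selects (M_HALT, motors_off)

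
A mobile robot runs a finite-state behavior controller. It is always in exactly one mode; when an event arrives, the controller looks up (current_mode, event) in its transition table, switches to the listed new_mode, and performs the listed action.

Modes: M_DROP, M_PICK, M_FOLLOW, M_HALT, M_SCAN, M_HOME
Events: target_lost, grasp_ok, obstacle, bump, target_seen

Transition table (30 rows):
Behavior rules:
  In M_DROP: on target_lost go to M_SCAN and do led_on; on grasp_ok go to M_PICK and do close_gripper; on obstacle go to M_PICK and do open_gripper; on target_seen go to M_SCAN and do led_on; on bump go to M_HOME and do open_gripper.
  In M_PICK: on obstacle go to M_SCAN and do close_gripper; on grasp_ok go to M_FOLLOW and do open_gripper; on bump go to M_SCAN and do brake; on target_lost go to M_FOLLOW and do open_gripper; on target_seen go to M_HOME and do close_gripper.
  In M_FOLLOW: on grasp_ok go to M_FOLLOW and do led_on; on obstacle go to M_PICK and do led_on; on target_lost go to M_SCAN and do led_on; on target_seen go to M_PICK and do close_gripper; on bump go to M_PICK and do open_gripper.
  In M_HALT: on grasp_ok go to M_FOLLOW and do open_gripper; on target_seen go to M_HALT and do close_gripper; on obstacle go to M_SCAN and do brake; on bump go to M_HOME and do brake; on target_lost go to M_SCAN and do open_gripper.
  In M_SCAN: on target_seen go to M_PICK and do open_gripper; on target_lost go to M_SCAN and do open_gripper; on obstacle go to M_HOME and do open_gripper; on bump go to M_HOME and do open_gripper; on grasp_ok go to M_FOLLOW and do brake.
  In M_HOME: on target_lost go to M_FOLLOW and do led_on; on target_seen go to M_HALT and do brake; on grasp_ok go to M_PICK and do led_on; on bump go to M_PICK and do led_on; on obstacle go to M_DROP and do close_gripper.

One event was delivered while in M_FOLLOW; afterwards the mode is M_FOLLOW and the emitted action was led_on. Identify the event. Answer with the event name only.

grasp_ok

try target_lost: (M_FOLLOW, target_lost) → (M_SCAN, led_on)
try grasp_ok: (M_FOLLOW, grasp_ok) → (M_FOLLOW, led_on)  ← matches
try obstacle: (M_FOLLOW, obstacle) → (M_PICK, led_on)
try bump: (M_FOLLOW, bump) → (M_PICK, open_gripper)
try target_seen: (M_FOLLOW, target_seen) → (M_PICK, close_gripper)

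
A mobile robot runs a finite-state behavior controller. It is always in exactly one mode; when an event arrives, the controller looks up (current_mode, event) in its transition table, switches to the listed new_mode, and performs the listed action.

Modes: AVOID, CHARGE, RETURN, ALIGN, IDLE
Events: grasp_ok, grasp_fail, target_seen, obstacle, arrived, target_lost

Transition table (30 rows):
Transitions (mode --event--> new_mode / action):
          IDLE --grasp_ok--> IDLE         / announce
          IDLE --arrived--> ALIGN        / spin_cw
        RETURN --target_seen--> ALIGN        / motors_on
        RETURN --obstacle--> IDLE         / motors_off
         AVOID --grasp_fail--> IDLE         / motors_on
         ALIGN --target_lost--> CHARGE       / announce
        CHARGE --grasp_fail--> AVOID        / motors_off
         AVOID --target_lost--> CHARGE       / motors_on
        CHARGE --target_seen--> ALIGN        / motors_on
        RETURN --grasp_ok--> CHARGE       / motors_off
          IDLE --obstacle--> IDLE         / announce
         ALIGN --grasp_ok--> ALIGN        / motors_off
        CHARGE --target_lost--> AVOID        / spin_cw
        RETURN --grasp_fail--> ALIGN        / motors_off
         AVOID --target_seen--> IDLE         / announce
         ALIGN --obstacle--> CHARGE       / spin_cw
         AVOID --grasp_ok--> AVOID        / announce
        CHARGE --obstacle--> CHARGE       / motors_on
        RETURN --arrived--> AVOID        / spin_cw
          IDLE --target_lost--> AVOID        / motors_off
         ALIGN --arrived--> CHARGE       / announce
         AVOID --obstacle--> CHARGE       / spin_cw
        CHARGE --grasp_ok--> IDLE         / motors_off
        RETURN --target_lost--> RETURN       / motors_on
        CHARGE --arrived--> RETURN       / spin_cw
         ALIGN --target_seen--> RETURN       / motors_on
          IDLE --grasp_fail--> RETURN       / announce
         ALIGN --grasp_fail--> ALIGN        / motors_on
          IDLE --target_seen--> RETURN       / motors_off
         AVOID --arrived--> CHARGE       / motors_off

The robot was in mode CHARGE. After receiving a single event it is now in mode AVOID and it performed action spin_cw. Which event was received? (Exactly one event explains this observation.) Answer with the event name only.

try grasp_ok: (CHARGE, grasp_ok) → (IDLE, motors_off)
try grasp_fail: (CHARGE, grasp_fail) → (AVOID, motors_off)
try target_seen: (CHARGE, target_seen) → (ALIGN, motors_on)
try obstacle: (CHARGE, obstacle) → (CHARGE, motors_on)
try arrived: (CHARGE, arrived) → (RETURN, spin_cw)
try target_lost: (CHARGE, target_lost) → (AVOID, spin_cw)  ← matches

target_lost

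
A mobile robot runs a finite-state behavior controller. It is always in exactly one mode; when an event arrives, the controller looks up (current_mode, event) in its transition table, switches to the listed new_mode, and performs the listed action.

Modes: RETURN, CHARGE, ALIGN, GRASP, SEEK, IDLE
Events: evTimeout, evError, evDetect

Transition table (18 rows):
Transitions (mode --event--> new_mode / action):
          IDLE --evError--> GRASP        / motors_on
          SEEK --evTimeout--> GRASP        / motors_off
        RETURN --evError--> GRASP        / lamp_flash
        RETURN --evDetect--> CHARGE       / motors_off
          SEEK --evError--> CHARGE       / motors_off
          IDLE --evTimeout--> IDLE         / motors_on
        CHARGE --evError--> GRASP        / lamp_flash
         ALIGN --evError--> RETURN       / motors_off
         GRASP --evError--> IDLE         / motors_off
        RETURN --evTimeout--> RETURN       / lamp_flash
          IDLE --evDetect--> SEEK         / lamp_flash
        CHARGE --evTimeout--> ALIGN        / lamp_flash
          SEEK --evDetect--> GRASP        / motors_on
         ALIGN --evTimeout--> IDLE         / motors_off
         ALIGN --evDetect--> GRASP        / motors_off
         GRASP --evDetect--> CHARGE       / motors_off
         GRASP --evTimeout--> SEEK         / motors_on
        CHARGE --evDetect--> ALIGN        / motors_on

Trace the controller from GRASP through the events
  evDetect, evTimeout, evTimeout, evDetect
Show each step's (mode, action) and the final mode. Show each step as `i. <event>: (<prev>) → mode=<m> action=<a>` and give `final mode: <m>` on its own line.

final mode: SEEK

1. evDetect: (GRASP) → mode=CHARGE action=motors_off
2. evTimeout: (CHARGE) → mode=ALIGN action=lamp_flash
3. evTimeout: (ALIGN) → mode=IDLE action=motors_off
4. evDetect: (IDLE) → mode=SEEK action=lamp_flash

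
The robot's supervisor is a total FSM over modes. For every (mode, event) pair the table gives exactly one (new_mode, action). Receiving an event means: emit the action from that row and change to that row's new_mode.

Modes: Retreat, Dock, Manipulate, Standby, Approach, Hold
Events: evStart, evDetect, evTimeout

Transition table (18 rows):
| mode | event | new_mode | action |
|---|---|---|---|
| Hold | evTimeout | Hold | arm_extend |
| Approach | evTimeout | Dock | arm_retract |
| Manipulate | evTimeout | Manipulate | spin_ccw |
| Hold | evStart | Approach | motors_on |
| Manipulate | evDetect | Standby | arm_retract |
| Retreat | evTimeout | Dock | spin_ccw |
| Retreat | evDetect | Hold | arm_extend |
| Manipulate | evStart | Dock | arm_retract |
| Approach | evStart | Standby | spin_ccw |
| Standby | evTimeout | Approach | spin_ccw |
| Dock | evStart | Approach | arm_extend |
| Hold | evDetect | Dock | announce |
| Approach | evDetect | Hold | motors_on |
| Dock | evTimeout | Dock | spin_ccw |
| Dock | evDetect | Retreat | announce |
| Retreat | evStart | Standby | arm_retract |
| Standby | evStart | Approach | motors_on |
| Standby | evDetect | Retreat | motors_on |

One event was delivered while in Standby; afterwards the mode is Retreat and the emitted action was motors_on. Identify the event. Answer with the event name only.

try evStart: (Standby, evStart) → (Approach, motors_on)
try evDetect: (Standby, evDetect) → (Retreat, motors_on)  ← matches
try evTimeout: (Standby, evTimeout) → (Approach, spin_ccw)

evDetect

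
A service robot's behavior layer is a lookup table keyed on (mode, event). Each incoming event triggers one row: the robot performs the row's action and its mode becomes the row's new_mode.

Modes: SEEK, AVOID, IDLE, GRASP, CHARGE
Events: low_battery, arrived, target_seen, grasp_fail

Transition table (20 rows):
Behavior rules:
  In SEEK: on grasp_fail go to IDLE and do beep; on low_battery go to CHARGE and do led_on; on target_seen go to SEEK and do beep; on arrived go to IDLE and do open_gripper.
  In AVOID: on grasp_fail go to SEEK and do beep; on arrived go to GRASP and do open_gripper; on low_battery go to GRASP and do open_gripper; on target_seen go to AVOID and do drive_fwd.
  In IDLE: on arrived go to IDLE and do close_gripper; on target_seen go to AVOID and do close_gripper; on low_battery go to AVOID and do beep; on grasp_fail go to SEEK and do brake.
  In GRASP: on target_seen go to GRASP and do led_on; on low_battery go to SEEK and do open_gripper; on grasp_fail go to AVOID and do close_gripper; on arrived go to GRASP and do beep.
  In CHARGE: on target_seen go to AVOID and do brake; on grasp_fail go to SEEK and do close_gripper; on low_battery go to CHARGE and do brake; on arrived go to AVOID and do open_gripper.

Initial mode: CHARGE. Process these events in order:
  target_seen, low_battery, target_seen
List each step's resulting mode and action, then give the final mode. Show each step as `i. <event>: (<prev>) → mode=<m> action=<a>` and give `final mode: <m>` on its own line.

1. target_seen: (CHARGE) → mode=AVOID action=brake
2. low_battery: (AVOID) → mode=GRASP action=open_gripper
3. target_seen: (GRASP) → mode=GRASP action=led_on

final mode: GRASP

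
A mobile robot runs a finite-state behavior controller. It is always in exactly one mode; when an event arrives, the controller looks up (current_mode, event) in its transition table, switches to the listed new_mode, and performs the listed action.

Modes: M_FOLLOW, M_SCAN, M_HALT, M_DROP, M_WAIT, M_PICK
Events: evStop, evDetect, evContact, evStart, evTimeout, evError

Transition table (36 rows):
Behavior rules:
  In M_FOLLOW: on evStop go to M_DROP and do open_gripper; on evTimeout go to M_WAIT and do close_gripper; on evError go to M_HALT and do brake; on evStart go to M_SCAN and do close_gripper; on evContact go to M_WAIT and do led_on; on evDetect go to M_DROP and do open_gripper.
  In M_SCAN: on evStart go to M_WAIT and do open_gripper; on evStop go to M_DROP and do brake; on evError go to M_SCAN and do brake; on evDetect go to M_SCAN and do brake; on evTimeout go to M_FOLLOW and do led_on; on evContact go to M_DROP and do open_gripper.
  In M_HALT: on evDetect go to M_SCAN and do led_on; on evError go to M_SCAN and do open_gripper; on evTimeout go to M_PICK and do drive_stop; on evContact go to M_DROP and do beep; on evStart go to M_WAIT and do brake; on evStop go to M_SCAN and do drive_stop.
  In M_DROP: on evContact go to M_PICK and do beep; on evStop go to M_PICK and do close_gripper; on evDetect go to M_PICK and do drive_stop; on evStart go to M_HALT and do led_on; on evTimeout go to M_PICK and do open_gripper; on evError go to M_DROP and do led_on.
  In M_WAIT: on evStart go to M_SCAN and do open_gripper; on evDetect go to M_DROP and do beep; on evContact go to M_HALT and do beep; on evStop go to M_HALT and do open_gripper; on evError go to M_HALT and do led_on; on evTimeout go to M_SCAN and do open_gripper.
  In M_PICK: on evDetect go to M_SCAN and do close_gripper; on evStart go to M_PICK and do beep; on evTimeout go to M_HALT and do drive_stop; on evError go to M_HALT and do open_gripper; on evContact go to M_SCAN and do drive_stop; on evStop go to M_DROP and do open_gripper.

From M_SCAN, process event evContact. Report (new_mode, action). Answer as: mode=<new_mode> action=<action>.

current mode = M_SCAN; filter table to that mode:
  (M_SCAN, evStart) → (M_WAIT, open_gripper)
  (M_SCAN, evStop) → (M_DROP, brake)
  (M_SCAN, evError) → (M_SCAN, brake)
  (M_SCAN, evDetect) → (M_SCAN, brake)
  (M_SCAN, evTimeout) → (M_FOLLOW, led_on)
  (M_SCAN, evContact) → (M_DROP, open_gripper)  ← event matches
event = evContact selects (M_DROP, open_gripper)

mode=M_DROP action=open_gripper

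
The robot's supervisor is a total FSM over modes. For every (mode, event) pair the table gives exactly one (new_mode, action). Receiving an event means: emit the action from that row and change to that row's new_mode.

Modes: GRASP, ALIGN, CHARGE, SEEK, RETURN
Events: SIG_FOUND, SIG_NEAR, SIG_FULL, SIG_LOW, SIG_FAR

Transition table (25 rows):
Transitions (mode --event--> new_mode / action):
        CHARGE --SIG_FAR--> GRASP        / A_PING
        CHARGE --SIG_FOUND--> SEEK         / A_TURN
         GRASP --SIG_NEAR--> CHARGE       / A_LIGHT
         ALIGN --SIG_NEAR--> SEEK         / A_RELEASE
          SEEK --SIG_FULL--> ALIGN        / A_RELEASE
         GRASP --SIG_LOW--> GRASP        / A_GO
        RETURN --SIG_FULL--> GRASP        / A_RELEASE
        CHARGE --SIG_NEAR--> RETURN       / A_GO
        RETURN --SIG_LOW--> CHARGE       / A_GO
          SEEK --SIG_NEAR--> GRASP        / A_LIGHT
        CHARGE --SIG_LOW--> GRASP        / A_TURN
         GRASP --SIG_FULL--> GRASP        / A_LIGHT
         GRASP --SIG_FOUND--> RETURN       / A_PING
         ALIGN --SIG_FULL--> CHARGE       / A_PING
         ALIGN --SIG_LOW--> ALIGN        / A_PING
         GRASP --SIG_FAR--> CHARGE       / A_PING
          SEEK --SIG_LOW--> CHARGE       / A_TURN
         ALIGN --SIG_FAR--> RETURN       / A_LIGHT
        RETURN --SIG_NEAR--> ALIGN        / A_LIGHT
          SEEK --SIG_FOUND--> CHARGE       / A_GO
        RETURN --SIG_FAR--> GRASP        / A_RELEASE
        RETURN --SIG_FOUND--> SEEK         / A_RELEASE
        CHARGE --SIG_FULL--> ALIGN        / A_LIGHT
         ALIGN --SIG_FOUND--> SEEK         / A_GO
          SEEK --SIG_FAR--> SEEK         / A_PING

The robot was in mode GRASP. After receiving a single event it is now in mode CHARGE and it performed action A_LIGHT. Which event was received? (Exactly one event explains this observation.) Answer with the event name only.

SIG_NEAR

try SIG_FOUND: (GRASP, SIG_FOUND) → (RETURN, A_PING)
try SIG_NEAR: (GRASP, SIG_NEAR) → (CHARGE, A_LIGHT)  ← matches
try SIG_FULL: (GRASP, SIG_FULL) → (GRASP, A_LIGHT)
try SIG_LOW: (GRASP, SIG_LOW) → (GRASP, A_GO)
try SIG_FAR: (GRASP, SIG_FAR) → (CHARGE, A_PING)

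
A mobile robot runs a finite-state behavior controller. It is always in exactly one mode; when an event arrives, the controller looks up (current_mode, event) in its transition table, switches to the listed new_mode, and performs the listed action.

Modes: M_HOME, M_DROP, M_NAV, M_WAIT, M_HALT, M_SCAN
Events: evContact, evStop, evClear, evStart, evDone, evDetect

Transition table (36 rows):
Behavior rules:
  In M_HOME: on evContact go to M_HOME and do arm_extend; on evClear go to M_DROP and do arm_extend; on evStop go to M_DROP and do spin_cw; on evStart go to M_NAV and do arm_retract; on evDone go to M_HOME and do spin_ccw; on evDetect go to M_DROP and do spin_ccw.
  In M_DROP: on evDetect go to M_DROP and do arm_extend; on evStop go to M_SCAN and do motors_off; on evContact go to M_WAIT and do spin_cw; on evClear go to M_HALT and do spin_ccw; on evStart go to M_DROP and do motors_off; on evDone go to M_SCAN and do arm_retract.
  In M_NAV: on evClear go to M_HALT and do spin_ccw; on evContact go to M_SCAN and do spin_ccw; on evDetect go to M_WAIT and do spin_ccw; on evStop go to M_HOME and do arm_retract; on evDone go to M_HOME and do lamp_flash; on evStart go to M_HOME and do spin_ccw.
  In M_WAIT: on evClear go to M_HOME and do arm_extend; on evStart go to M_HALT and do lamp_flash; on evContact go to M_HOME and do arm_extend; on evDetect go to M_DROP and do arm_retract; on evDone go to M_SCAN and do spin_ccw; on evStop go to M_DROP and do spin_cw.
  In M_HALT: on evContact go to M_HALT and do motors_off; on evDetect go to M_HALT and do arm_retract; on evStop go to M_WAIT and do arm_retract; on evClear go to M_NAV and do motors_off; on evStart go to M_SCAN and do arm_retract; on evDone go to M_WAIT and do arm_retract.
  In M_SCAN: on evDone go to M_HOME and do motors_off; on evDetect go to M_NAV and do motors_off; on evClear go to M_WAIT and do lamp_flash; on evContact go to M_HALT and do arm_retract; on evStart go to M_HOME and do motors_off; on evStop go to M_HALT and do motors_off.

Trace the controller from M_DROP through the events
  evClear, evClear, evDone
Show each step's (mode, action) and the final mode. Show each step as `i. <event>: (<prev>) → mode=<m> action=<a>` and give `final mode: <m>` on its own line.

1. evClear: (M_DROP) → mode=M_HALT action=spin_ccw
2. evClear: (M_HALT) → mode=M_NAV action=motors_off
3. evDone: (M_NAV) → mode=M_HOME action=lamp_flash

final mode: M_HOME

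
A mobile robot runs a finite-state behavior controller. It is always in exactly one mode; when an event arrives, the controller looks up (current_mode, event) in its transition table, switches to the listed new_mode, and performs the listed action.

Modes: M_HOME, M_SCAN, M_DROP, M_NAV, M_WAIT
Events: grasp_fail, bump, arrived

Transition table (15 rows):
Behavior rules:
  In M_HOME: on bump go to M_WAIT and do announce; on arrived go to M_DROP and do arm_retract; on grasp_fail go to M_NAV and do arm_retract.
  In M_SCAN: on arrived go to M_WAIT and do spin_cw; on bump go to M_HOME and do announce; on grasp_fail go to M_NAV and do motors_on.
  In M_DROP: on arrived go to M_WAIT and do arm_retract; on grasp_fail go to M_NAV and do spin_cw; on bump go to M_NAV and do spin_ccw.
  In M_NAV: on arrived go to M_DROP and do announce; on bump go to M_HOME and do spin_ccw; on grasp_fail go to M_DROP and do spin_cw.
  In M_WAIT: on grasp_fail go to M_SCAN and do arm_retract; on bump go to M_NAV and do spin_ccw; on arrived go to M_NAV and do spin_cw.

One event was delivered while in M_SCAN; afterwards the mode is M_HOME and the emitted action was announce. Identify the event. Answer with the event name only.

bump

try grasp_fail: (M_SCAN, grasp_fail) → (M_NAV, motors_on)
try bump: (M_SCAN, bump) → (M_HOME, announce)  ← matches
try arrived: (M_SCAN, arrived) → (M_WAIT, spin_cw)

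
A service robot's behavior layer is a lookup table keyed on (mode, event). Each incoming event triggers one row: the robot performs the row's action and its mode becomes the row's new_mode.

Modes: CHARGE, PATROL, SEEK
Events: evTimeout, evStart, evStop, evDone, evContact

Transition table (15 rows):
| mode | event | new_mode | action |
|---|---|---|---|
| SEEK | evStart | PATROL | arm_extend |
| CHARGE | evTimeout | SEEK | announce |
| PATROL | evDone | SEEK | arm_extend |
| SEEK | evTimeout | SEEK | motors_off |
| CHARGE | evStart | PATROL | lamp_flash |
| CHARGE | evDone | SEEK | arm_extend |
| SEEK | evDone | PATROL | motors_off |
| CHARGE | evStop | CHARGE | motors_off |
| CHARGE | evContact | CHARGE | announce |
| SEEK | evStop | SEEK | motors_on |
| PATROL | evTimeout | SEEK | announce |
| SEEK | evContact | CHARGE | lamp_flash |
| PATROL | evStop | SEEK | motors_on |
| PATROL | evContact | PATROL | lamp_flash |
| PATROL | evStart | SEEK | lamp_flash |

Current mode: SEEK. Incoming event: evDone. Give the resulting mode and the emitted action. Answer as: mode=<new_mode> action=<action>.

current mode = SEEK; filter table to that mode:
  (SEEK, evStart) → (PATROL, arm_extend)
  (SEEK, evTimeout) → (SEEK, motors_off)
  (SEEK, evDone) → (PATROL, motors_off)  ← event matches
  (SEEK, evStop) → (SEEK, motors_on)
  (SEEK, evContact) → (CHARGE, lamp_flash)
event = evDone selects (PATROL, motors_off)

mode=PATROL action=motors_off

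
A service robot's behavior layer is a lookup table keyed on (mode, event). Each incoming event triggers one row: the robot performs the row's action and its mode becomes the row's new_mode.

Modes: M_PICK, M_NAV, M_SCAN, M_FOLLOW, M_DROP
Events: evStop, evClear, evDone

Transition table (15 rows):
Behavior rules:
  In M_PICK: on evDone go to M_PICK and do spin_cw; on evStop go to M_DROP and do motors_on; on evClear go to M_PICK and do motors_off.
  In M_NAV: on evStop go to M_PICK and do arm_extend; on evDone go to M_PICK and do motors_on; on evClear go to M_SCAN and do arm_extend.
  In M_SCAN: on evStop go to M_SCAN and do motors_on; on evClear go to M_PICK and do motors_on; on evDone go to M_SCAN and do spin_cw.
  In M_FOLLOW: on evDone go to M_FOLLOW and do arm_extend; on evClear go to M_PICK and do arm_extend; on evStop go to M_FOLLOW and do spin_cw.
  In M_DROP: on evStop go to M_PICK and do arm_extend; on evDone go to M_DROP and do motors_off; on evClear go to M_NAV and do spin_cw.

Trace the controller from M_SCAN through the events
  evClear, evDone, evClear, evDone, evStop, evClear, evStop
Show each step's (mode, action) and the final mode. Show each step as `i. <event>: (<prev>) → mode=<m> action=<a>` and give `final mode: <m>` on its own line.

1. evClear: (M_SCAN) → mode=M_PICK action=motors_on
2. evDone: (M_PICK) → mode=M_PICK action=spin_cw
3. evClear: (M_PICK) → mode=M_PICK action=motors_off
4. evDone: (M_PICK) → mode=M_PICK action=spin_cw
5. evStop: (M_PICK) → mode=M_DROP action=motors_on
6. evClear: (M_DROP) → mode=M_NAV action=spin_cw
7. evStop: (M_NAV) → mode=M_PICK action=arm_extend

final mode: M_PICK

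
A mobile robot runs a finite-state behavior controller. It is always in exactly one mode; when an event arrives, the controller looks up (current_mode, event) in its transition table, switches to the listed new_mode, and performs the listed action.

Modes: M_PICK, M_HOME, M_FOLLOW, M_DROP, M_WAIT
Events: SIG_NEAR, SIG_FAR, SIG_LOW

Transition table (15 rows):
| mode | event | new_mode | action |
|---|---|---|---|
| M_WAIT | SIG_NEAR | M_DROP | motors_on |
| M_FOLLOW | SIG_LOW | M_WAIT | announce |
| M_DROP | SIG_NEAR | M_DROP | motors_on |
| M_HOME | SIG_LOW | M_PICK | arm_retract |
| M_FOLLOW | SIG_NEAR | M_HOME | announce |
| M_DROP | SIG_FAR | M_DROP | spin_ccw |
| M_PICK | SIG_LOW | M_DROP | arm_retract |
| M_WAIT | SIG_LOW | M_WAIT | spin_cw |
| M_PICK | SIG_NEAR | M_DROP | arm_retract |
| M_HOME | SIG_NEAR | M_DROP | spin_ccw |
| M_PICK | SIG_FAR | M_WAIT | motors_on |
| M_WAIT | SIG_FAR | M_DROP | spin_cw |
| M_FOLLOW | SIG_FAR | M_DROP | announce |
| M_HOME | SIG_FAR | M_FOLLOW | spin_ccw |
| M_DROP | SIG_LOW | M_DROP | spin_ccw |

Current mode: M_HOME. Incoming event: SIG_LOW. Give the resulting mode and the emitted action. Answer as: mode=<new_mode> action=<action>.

mode=M_PICK action=arm_retract

current mode = M_HOME; filter table to that mode:
  (M_HOME, SIG_LOW) → (M_PICK, arm_retract)  ← event matches
  (M_HOME, SIG_NEAR) → (M_DROP, spin_ccw)
  (M_HOME, SIG_FAR) → (M_FOLLOW, spin_ccw)
event = SIG_LOW selects (M_PICK, arm_retract)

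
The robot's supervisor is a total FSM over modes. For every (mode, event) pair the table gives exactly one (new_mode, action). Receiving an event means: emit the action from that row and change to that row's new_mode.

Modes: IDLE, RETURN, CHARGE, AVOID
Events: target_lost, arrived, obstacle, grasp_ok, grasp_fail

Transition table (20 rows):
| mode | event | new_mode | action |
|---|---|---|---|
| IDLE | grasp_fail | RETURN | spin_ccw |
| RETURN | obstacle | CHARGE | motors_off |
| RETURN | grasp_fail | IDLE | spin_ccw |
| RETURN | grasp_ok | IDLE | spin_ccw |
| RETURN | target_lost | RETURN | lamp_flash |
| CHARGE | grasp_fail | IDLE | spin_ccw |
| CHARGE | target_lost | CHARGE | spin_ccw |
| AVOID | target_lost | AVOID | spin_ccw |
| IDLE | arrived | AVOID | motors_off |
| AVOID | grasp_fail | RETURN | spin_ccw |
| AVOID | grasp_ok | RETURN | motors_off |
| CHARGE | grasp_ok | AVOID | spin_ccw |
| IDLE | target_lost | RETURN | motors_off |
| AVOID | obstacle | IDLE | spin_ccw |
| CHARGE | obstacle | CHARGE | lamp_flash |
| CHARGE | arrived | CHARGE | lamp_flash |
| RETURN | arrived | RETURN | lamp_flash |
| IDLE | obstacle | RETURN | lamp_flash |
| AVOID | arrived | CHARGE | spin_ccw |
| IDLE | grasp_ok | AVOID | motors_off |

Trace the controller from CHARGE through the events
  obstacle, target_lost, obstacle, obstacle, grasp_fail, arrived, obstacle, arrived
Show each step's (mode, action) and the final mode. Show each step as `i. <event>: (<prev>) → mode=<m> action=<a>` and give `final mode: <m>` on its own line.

final mode: AVOID

1. obstacle: (CHARGE) → mode=CHARGE action=lamp_flash
2. target_lost: (CHARGE) → mode=CHARGE action=spin_ccw
3. obstacle: (CHARGE) → mode=CHARGE action=lamp_flash
4. obstacle: (CHARGE) → mode=CHARGE action=lamp_flash
5. grasp_fail: (CHARGE) → mode=IDLE action=spin_ccw
6. arrived: (IDLE) → mode=AVOID action=motors_off
7. obstacle: (AVOID) → mode=IDLE action=spin_ccw
8. arrived: (IDLE) → mode=AVOID action=motors_off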